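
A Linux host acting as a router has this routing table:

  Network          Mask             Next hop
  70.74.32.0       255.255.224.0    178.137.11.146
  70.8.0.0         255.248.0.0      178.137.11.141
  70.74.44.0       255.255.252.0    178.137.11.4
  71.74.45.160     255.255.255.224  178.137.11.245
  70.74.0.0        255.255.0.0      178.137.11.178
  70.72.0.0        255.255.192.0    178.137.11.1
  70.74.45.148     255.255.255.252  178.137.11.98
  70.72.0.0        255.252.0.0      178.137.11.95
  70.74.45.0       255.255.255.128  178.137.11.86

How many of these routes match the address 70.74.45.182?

4

Prefixes containing 70.74.45.182:
  70.72.0.0/14 (70.72.0.0 - 70.75.255.255)
  70.74.0.0/16 (70.74.0.0 - 70.74.255.255)
  70.74.32.0/19 (70.74.32.0 - 70.74.63.255)
  70.74.44.0/22 (70.74.44.0 - 70.74.47.255)
Total matching entries: 4.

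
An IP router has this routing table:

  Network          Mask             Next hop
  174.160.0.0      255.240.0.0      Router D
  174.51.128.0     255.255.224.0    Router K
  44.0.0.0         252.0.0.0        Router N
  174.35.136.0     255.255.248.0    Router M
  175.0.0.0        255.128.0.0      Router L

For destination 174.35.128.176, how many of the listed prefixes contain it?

0

No listed prefix contains 174.35.128.176.
Total matching entries: 0.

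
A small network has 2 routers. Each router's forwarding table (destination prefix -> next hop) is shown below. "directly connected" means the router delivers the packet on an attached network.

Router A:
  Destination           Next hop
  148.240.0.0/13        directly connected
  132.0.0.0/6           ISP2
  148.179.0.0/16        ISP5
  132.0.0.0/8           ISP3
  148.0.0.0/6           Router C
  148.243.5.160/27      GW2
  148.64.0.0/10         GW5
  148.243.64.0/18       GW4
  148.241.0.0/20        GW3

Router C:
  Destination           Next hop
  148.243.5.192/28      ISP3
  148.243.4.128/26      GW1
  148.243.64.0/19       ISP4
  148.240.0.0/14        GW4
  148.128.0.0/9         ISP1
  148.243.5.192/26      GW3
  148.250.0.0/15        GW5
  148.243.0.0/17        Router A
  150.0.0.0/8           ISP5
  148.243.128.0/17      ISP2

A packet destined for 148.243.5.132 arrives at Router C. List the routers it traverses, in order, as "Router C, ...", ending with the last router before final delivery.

At Router C: longest match for 148.243.5.132 is 148.243.0.0/17 -> Router A
At Router A: longest match for 148.243.5.132 is 148.240.0.0/13 -> directly connected

Router C, Router A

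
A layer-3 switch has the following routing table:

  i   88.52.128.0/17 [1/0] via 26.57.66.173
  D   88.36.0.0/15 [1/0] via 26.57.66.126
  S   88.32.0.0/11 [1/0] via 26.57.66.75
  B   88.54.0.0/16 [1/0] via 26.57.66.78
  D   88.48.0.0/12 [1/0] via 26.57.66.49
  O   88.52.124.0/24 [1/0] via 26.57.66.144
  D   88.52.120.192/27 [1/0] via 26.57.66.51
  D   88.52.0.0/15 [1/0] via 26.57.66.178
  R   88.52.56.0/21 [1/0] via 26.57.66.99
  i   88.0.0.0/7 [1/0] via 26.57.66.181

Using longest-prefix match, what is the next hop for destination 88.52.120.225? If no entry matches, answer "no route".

26.57.66.178

Routes whose prefix contains 88.52.120.225:
  88.0.0.0/7 (88.0.0.0 - 89.255.255.255) -> 26.57.66.181
  88.32.0.0/11 (88.32.0.0 - 88.63.255.255) -> 26.57.66.75
  88.48.0.0/12 (88.48.0.0 - 88.63.255.255) -> 26.57.66.49
  88.52.0.0/15 (88.52.0.0 - 88.53.255.255) -> 26.57.66.178
More-specific entries that do NOT match:
  88.52.120.192/27 (88.52.120.192 - 88.52.120.223) does not contain 88.52.120.225
  88.52.124.0/24 (88.52.124.0 - 88.52.124.255) does not contain 88.52.120.225
  88.52.56.0/21 (88.52.56.0 - 88.52.63.255) does not contain 88.52.120.225
  88.52.128.0/17 (88.52.128.0 - 88.52.255.255) does not contain 88.52.120.225
  88.54.0.0/16 (88.54.0.0 - 88.54.255.255) does not contain 88.52.120.225
Longest matching prefix is /15 -> next hop 26.57.66.178.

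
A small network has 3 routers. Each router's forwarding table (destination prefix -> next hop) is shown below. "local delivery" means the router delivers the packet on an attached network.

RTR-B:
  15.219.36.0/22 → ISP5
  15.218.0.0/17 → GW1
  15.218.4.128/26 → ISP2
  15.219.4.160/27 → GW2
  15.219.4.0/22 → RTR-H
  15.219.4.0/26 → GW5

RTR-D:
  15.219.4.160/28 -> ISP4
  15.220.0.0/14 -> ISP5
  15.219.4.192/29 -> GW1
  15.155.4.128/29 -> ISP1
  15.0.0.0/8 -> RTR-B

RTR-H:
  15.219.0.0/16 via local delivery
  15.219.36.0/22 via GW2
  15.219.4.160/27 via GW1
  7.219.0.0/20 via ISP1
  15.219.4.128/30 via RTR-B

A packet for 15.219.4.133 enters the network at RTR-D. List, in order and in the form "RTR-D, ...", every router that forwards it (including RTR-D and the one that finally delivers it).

RTR-D, RTR-B, RTR-H

At RTR-D: longest match for 15.219.4.133 is 15.0.0.0/8 -> RTR-B
At RTR-B: longest match for 15.219.4.133 is 15.219.4.0/22 -> RTR-H
At RTR-H: longest match for 15.219.4.133 is 15.219.0.0/16 -> local delivery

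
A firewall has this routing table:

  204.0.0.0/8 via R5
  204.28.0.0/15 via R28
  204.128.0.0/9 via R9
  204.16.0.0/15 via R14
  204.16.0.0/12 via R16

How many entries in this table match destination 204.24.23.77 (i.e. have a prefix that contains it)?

Prefixes containing 204.24.23.77:
  204.0.0.0/8 (204.0.0.0 - 204.255.255.255)
  204.16.0.0/12 (204.16.0.0 - 204.31.255.255)
Total matching entries: 2.

2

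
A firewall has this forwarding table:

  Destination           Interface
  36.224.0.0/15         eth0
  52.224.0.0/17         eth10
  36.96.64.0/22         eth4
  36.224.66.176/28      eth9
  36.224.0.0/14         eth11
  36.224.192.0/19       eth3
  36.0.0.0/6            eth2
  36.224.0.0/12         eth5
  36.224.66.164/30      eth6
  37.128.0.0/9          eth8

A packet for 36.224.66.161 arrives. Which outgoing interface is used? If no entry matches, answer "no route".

eth0

Routes whose prefix contains 36.224.66.161:
  36.0.0.0/6 (36.0.0.0 - 39.255.255.255) -> eth2
  36.224.0.0/12 (36.224.0.0 - 36.239.255.255) -> eth5
  36.224.0.0/14 (36.224.0.0 - 36.227.255.255) -> eth11
  36.224.0.0/15 (36.224.0.0 - 36.225.255.255) -> eth0
More-specific entries that do NOT match:
  36.224.66.164/30 (36.224.66.164 - 36.224.66.167) does not contain 36.224.66.161
  36.224.66.176/28 (36.224.66.176 - 36.224.66.191) does not contain 36.224.66.161
  36.96.64.0/22 (36.96.64.0 - 36.96.67.255) does not contain 36.224.66.161
  36.224.192.0/19 (36.224.192.0 - 36.224.223.255) does not contain 36.224.66.161
  52.224.0.0/17 (52.224.0.0 - 52.224.127.255) does not contain 36.224.66.161
Longest matching prefix is /15 -> interface eth0.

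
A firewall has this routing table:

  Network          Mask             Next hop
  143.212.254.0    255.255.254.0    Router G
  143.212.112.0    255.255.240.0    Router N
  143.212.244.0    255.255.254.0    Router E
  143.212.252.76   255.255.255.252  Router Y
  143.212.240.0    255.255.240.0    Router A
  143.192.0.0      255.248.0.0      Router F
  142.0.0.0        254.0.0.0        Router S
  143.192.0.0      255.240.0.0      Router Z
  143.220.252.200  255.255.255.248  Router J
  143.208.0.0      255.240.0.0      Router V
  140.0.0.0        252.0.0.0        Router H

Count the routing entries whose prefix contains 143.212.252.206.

4

Prefixes containing 143.212.252.206:
  140.0.0.0/6 (140.0.0.0 - 143.255.255.255)
  142.0.0.0/7 (142.0.0.0 - 143.255.255.255)
  143.208.0.0/12 (143.208.0.0 - 143.223.255.255)
  143.212.240.0/20 (143.212.240.0 - 143.212.255.255)
Total matching entries: 4.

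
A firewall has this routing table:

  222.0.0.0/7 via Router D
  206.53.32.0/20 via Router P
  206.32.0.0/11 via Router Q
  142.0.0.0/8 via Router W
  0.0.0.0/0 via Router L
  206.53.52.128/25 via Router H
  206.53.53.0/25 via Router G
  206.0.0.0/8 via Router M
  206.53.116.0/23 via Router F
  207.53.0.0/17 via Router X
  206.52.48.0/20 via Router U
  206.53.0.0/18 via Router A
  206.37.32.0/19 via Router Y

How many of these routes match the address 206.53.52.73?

Prefixes containing 206.53.52.73:
  0.0.0.0/0 (default, matches everything)
  206.0.0.0/8 (206.0.0.0 - 206.255.255.255)
  206.32.0.0/11 (206.32.0.0 - 206.63.255.255)
  206.53.0.0/18 (206.53.0.0 - 206.53.63.255)
Total matching entries: 4.

4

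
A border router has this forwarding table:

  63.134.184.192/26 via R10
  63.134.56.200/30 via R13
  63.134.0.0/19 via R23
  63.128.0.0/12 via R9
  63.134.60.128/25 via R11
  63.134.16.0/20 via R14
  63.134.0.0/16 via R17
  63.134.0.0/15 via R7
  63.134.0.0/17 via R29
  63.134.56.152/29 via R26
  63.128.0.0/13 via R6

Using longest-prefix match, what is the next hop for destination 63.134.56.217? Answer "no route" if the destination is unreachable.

R29

Routes whose prefix contains 63.134.56.217:
  63.128.0.0/12 (63.128.0.0 - 63.143.255.255) -> R9
  63.128.0.0/13 (63.128.0.0 - 63.135.255.255) -> R6
  63.134.0.0/15 (63.134.0.0 - 63.135.255.255) -> R7
  63.134.0.0/16 (63.134.0.0 - 63.134.255.255) -> R17
  63.134.0.0/17 (63.134.0.0 - 63.134.127.255) -> R29
More-specific entries that do NOT match:
  63.134.56.200/30 (63.134.56.200 - 63.134.56.203) does not contain 63.134.56.217
  63.134.56.152/29 (63.134.56.152 - 63.134.56.159) does not contain 63.134.56.217
  63.134.184.192/26 (63.134.184.192 - 63.134.184.255) does not contain 63.134.56.217
  63.134.60.128/25 (63.134.60.128 - 63.134.60.255) does not contain 63.134.56.217
  63.134.16.0/20 (63.134.16.0 - 63.134.31.255) does not contain 63.134.56.217
  63.134.0.0/19 (63.134.0.0 - 63.134.31.255) does not contain 63.134.56.217
Longest matching prefix is /17 -> next hop R29.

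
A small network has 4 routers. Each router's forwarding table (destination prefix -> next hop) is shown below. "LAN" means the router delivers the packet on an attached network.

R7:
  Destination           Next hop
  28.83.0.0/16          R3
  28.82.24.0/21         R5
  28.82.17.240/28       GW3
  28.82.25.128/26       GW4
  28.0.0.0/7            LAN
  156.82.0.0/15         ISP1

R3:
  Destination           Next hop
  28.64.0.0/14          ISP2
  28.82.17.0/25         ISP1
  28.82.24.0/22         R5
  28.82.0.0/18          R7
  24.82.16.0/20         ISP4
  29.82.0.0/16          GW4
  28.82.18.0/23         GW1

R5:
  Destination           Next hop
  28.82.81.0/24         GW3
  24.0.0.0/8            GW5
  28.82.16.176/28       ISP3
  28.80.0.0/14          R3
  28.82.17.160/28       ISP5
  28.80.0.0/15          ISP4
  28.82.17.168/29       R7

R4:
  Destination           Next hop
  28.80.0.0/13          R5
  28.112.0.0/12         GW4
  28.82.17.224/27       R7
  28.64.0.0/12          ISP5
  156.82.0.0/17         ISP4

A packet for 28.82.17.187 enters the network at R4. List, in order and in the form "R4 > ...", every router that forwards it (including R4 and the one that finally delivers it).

R4 > R5 > R3 > R7

At R4: longest match for 28.82.17.187 is 28.80.0.0/13 -> R5
At R5: longest match for 28.82.17.187 is 28.80.0.0/14 -> R3
At R3: longest match for 28.82.17.187 is 28.82.0.0/18 -> R7
At R7: longest match for 28.82.17.187 is 28.0.0.0/7 -> LAN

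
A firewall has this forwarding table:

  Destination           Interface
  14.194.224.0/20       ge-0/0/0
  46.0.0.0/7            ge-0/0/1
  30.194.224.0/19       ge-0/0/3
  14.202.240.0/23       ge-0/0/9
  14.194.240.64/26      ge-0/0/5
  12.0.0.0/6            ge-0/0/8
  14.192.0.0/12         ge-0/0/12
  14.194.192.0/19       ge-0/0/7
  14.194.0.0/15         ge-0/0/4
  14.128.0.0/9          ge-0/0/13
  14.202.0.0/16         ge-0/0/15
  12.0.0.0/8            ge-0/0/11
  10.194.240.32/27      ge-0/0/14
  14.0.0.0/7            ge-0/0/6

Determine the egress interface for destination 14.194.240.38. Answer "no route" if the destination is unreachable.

ge-0/0/4

Routes whose prefix contains 14.194.240.38:
  12.0.0.0/6 (12.0.0.0 - 15.255.255.255) -> ge-0/0/8
  14.0.0.0/7 (14.0.0.0 - 15.255.255.255) -> ge-0/0/6
  14.128.0.0/9 (14.128.0.0 - 14.255.255.255) -> ge-0/0/13
  14.192.0.0/12 (14.192.0.0 - 14.207.255.255) -> ge-0/0/12
  14.194.0.0/15 (14.194.0.0 - 14.195.255.255) -> ge-0/0/4
More-specific entries that do NOT match:
  10.194.240.32/27 (10.194.240.32 - 10.194.240.63) does not contain 14.194.240.38
  14.194.240.64/26 (14.194.240.64 - 14.194.240.127) does not contain 14.194.240.38
  14.202.240.0/23 (14.202.240.0 - 14.202.241.255) does not contain 14.194.240.38
  14.194.224.0/20 (14.194.224.0 - 14.194.239.255) does not contain 14.194.240.38
  30.194.224.0/19 (30.194.224.0 - 30.194.255.255) does not contain 14.194.240.38
  14.194.192.0/19 (14.194.192.0 - 14.194.223.255) does not contain 14.194.240.38
  14.202.0.0/16 (14.202.0.0 - 14.202.255.255) does not contain 14.194.240.38
Longest matching prefix is /15 -> interface ge-0/0/4.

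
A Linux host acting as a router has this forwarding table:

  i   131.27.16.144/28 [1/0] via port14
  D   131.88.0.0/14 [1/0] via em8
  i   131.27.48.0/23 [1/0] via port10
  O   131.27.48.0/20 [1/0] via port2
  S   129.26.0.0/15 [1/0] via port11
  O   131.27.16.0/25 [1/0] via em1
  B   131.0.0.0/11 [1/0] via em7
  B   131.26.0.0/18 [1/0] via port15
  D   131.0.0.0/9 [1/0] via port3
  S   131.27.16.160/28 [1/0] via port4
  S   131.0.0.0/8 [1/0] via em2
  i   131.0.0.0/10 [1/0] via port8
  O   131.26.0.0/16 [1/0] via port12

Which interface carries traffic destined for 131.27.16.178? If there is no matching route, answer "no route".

em7

Routes whose prefix contains 131.27.16.178:
  131.0.0.0/8 (131.0.0.0 - 131.255.255.255) -> em2
  131.0.0.0/9 (131.0.0.0 - 131.127.255.255) -> port3
  131.0.0.0/10 (131.0.0.0 - 131.63.255.255) -> port8
  131.0.0.0/11 (131.0.0.0 - 131.31.255.255) -> em7
More-specific entries that do NOT match:
  131.27.16.144/28 (131.27.16.144 - 131.27.16.159) does not contain 131.27.16.178
  131.27.16.160/28 (131.27.16.160 - 131.27.16.175) does not contain 131.27.16.178
  131.27.16.0/25 (131.27.16.0 - 131.27.16.127) does not contain 131.27.16.178
  131.27.48.0/23 (131.27.48.0 - 131.27.49.255) does not contain 131.27.16.178
  131.27.48.0/20 (131.27.48.0 - 131.27.63.255) does not contain 131.27.16.178
  131.26.0.0/18 (131.26.0.0 - 131.26.63.255) does not contain 131.27.16.178
  131.26.0.0/16 (131.26.0.0 - 131.26.255.255) does not contain 131.27.16.178
  129.26.0.0/15 (129.26.0.0 - 129.27.255.255) does not contain 131.27.16.178
  131.88.0.0/14 (131.88.0.0 - 131.91.255.255) does not contain 131.27.16.178
Longest matching prefix is /11 -> interface em7.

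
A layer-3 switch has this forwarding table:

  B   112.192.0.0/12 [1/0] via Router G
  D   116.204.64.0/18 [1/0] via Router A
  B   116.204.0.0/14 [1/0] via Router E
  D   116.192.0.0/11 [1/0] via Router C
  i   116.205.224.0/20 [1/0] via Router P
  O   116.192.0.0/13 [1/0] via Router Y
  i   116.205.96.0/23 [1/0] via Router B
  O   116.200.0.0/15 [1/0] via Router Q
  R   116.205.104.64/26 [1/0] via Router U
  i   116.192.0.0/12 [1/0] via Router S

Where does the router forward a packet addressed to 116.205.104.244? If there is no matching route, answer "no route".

Router E

Routes whose prefix contains 116.205.104.244:
  116.192.0.0/11 (116.192.0.0 - 116.223.255.255) -> Router C
  116.192.0.0/12 (116.192.0.0 - 116.207.255.255) -> Router S
  116.204.0.0/14 (116.204.0.0 - 116.207.255.255) -> Router E
More-specific entries that do NOT match:
  116.205.104.64/26 (116.205.104.64 - 116.205.104.127) does not contain 116.205.104.244
  116.205.96.0/23 (116.205.96.0 - 116.205.97.255) does not contain 116.205.104.244
  116.205.224.0/20 (116.205.224.0 - 116.205.239.255) does not contain 116.205.104.244
  116.204.64.0/18 (116.204.64.0 - 116.204.127.255) does not contain 116.205.104.244
  116.200.0.0/15 (116.200.0.0 - 116.201.255.255) does not contain 116.205.104.244
Longest matching prefix is /14 -> next hop Router E.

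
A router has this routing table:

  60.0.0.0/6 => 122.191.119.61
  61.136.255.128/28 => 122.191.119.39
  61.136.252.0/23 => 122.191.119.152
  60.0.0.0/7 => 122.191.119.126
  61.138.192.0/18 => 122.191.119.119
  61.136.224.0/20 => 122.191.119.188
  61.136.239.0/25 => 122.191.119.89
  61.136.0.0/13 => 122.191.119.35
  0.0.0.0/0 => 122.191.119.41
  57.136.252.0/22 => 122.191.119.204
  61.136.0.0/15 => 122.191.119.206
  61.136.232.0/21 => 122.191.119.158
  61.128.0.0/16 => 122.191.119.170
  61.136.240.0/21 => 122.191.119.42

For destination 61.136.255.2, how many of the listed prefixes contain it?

Prefixes containing 61.136.255.2:
  0.0.0.0/0 (default, matches everything)
  60.0.0.0/6 (60.0.0.0 - 63.255.255.255)
  60.0.0.0/7 (60.0.0.0 - 61.255.255.255)
  61.136.0.0/13 (61.136.0.0 - 61.143.255.255)
  61.136.0.0/15 (61.136.0.0 - 61.137.255.255)
Total matching entries: 5.

5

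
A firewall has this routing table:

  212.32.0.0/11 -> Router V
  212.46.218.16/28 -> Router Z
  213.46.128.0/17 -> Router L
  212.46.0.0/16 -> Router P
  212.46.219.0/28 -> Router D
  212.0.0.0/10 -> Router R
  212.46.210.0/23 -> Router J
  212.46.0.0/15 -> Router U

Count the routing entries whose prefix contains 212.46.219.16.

4

Prefixes containing 212.46.219.16:
  212.0.0.0/10 (212.0.0.0 - 212.63.255.255)
  212.32.0.0/11 (212.32.0.0 - 212.63.255.255)
  212.46.0.0/15 (212.46.0.0 - 212.47.255.255)
  212.46.0.0/16 (212.46.0.0 - 212.46.255.255)
Total matching entries: 4.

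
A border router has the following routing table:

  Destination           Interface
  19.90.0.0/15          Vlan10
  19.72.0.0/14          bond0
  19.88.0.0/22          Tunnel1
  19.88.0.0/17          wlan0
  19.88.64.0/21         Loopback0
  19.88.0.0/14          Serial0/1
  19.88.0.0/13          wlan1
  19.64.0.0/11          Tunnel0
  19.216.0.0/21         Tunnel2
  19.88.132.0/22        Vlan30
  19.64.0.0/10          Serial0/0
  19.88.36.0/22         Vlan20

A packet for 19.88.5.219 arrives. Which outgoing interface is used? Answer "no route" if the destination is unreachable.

Routes whose prefix contains 19.88.5.219:
  19.64.0.0/10 (19.64.0.0 - 19.127.255.255) -> Serial0/0
  19.64.0.0/11 (19.64.0.0 - 19.95.255.255) -> Tunnel0
  19.88.0.0/13 (19.88.0.0 - 19.95.255.255) -> wlan1
  19.88.0.0/14 (19.88.0.0 - 19.91.255.255) -> Serial0/1
  19.88.0.0/17 (19.88.0.0 - 19.88.127.255) -> wlan0
More-specific entries that do NOT match:
  19.88.0.0/22 (19.88.0.0 - 19.88.3.255) does not contain 19.88.5.219
  19.88.132.0/22 (19.88.132.0 - 19.88.135.255) does not contain 19.88.5.219
  19.88.36.0/22 (19.88.36.0 - 19.88.39.255) does not contain 19.88.5.219
  19.88.64.0/21 (19.88.64.0 - 19.88.71.255) does not contain 19.88.5.219
  19.216.0.0/21 (19.216.0.0 - 19.216.7.255) does not contain 19.88.5.219
Longest matching prefix is /17 -> interface wlan0.

wlan0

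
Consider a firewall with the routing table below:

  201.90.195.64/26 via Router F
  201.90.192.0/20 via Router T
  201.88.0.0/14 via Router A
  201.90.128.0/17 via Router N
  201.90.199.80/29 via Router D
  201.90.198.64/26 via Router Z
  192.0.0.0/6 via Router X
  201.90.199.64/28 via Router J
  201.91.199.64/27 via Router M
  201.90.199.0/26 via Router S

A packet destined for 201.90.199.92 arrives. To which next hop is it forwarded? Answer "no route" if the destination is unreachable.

Router T

Routes whose prefix contains 201.90.199.92:
  201.88.0.0/14 (201.88.0.0 - 201.91.255.255) -> Router A
  201.90.128.0/17 (201.90.128.0 - 201.90.255.255) -> Router N
  201.90.192.0/20 (201.90.192.0 - 201.90.207.255) -> Router T
More-specific entries that do NOT match:
  201.90.199.80/29 (201.90.199.80 - 201.90.199.87) does not contain 201.90.199.92
  201.90.199.64/28 (201.90.199.64 - 201.90.199.79) does not contain 201.90.199.92
  201.91.199.64/27 (201.91.199.64 - 201.91.199.95) does not contain 201.90.199.92
  201.90.195.64/26 (201.90.195.64 - 201.90.195.127) does not contain 201.90.199.92
  201.90.198.64/26 (201.90.198.64 - 201.90.198.127) does not contain 201.90.199.92
  201.90.199.0/26 (201.90.199.0 - 201.90.199.63) does not contain 201.90.199.92
Longest matching prefix is /20 -> next hop Router T.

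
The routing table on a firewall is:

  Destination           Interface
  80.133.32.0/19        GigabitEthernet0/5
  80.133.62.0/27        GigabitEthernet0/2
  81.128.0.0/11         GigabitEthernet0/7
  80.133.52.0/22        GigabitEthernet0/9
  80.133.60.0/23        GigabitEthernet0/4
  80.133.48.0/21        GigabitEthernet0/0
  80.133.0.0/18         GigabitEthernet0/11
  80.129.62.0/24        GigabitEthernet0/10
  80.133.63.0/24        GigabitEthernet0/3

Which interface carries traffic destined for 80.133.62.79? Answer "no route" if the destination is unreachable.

GigabitEthernet0/5

Routes whose prefix contains 80.133.62.79:
  80.133.0.0/18 (80.133.0.0 - 80.133.63.255) -> GigabitEthernet0/11
  80.133.32.0/19 (80.133.32.0 - 80.133.63.255) -> GigabitEthernet0/5
More-specific entries that do NOT match:
  80.133.62.0/27 (80.133.62.0 - 80.133.62.31) does not contain 80.133.62.79
  80.129.62.0/24 (80.129.62.0 - 80.129.62.255) does not contain 80.133.62.79
  80.133.63.0/24 (80.133.63.0 - 80.133.63.255) does not contain 80.133.62.79
  80.133.60.0/23 (80.133.60.0 - 80.133.61.255) does not contain 80.133.62.79
  80.133.52.0/22 (80.133.52.0 - 80.133.55.255) does not contain 80.133.62.79
  80.133.48.0/21 (80.133.48.0 - 80.133.55.255) does not contain 80.133.62.79
Longest matching prefix is /19 -> interface GigabitEthernet0/5.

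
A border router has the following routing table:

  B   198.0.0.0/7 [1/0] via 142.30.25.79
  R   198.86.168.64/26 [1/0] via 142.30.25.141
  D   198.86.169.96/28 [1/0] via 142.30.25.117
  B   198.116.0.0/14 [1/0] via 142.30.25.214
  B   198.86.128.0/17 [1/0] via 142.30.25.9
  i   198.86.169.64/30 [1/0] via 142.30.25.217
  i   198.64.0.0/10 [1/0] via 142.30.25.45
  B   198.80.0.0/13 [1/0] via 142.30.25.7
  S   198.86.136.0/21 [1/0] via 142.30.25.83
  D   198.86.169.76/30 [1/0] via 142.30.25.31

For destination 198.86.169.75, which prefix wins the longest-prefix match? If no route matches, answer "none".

198.86.128.0/17

Entries matching 198.86.169.75:
  198.0.0.0/7 (198.0.0.0 - 199.255.255.255)
  198.64.0.0/10 (198.64.0.0 - 198.127.255.255)
  198.80.0.0/13 (198.80.0.0 - 198.87.255.255)
  198.86.128.0/17 (198.86.128.0 - 198.86.255.255)
Most specific is 198.86.128.0/17.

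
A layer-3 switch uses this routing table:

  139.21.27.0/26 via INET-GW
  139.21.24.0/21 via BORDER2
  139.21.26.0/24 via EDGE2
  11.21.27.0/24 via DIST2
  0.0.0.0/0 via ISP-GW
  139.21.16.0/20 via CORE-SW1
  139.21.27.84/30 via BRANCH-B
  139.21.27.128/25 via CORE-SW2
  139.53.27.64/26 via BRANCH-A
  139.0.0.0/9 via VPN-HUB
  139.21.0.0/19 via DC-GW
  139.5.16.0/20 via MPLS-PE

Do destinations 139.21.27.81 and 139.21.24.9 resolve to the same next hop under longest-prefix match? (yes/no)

139.21.27.81: longest match 139.21.24.0/21 -> BORDER2
139.21.24.9: longest match 139.21.24.0/21 -> BORDER2

yes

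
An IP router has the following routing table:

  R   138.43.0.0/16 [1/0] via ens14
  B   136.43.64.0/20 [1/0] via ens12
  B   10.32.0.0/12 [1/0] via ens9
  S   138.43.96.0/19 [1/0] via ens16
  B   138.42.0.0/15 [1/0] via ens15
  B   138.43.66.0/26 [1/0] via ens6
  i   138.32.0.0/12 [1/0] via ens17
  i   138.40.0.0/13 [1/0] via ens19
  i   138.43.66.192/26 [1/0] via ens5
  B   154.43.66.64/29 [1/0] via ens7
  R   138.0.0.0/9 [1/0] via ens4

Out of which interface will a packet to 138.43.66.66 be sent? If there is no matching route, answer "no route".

Routes whose prefix contains 138.43.66.66:
  138.0.0.0/9 (138.0.0.0 - 138.127.255.255) -> ens4
  138.32.0.0/12 (138.32.0.0 - 138.47.255.255) -> ens17
  138.40.0.0/13 (138.40.0.0 - 138.47.255.255) -> ens19
  138.42.0.0/15 (138.42.0.0 - 138.43.255.255) -> ens15
  138.43.0.0/16 (138.43.0.0 - 138.43.255.255) -> ens14
More-specific entries that do NOT match:
  154.43.66.64/29 (154.43.66.64 - 154.43.66.71) does not contain 138.43.66.66
  138.43.66.0/26 (138.43.66.0 - 138.43.66.63) does not contain 138.43.66.66
  138.43.66.192/26 (138.43.66.192 - 138.43.66.255) does not contain 138.43.66.66
  136.43.64.0/20 (136.43.64.0 - 136.43.79.255) does not contain 138.43.66.66
  138.43.96.0/19 (138.43.96.0 - 138.43.127.255) does not contain 138.43.66.66
Longest matching prefix is /16 -> interface ens14.

ens14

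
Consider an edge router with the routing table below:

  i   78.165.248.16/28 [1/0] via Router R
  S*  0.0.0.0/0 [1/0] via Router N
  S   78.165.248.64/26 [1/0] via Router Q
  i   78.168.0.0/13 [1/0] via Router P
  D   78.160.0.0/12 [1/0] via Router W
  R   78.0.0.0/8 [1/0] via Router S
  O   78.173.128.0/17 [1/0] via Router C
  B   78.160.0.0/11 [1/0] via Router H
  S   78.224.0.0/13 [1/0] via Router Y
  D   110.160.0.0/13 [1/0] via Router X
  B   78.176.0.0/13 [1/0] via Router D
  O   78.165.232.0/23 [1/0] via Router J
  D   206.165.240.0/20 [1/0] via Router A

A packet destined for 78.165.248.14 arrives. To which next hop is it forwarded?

Router W

Routes whose prefix contains 78.165.248.14:
  0.0.0.0/0 (default, matches everything) -> Router N
  78.0.0.0/8 (78.0.0.0 - 78.255.255.255) -> Router S
  78.160.0.0/11 (78.160.0.0 - 78.191.255.255) -> Router H
  78.160.0.0/12 (78.160.0.0 - 78.175.255.255) -> Router W
More-specific entries that do NOT match:
  78.165.248.16/28 (78.165.248.16 - 78.165.248.31) does not contain 78.165.248.14
  78.165.248.64/26 (78.165.248.64 - 78.165.248.127) does not contain 78.165.248.14
  78.165.232.0/23 (78.165.232.0 - 78.165.233.255) does not contain 78.165.248.14
  206.165.240.0/20 (206.165.240.0 - 206.165.255.255) does not contain 78.165.248.14
  78.173.128.0/17 (78.173.128.0 - 78.173.255.255) does not contain 78.165.248.14
  78.168.0.0/13 (78.168.0.0 - 78.175.255.255) does not contain 78.165.248.14
  78.224.0.0/13 (78.224.0.0 - 78.231.255.255) does not contain 78.165.248.14
  110.160.0.0/13 (110.160.0.0 - 110.167.255.255) does not contain 78.165.248.14
  78.176.0.0/13 (78.176.0.0 - 78.183.255.255) does not contain 78.165.248.14
Longest matching prefix is /12 -> next hop Router W.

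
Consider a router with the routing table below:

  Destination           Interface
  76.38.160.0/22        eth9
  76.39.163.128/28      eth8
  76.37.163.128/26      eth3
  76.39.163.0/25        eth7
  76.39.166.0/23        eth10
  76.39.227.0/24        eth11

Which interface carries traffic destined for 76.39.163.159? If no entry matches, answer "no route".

no route

No entry's prefix contains 76.39.163.159; there is no default route.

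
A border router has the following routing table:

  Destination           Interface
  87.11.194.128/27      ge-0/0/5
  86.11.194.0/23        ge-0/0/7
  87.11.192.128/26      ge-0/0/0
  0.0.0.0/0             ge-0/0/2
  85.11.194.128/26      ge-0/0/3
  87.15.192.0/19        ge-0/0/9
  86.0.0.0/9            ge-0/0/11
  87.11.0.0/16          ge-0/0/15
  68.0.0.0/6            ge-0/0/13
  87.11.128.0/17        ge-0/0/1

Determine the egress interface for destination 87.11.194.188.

Routes whose prefix contains 87.11.194.188:
  0.0.0.0/0 (default, matches everything) -> ge-0/0/2
  87.11.0.0/16 (87.11.0.0 - 87.11.255.255) -> ge-0/0/15
  87.11.128.0/17 (87.11.128.0 - 87.11.255.255) -> ge-0/0/1
More-specific entries that do NOT match:
  87.11.194.128/27 (87.11.194.128 - 87.11.194.159) does not contain 87.11.194.188
  87.11.192.128/26 (87.11.192.128 - 87.11.192.191) does not contain 87.11.194.188
  85.11.194.128/26 (85.11.194.128 - 85.11.194.191) does not contain 87.11.194.188
  86.11.194.0/23 (86.11.194.0 - 86.11.195.255) does not contain 87.11.194.188
  87.15.192.0/19 (87.15.192.0 - 87.15.223.255) does not contain 87.11.194.188
Longest matching prefix is /17 -> interface ge-0/0/1.

ge-0/0/1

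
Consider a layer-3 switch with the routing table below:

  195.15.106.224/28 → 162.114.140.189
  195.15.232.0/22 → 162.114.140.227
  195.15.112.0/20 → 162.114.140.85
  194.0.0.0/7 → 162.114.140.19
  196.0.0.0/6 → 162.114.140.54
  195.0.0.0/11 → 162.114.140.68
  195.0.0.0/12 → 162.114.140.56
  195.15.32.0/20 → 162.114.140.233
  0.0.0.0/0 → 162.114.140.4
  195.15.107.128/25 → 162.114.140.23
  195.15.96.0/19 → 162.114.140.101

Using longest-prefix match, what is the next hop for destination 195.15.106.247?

Routes whose prefix contains 195.15.106.247:
  0.0.0.0/0 (default, matches everything) -> 162.114.140.4
  194.0.0.0/7 (194.0.0.0 - 195.255.255.255) -> 162.114.140.19
  195.0.0.0/11 (195.0.0.0 - 195.31.255.255) -> 162.114.140.68
  195.0.0.0/12 (195.0.0.0 - 195.15.255.255) -> 162.114.140.56
  195.15.96.0/19 (195.15.96.0 - 195.15.127.255) -> 162.114.140.101
More-specific entries that do NOT match:
  195.15.106.224/28 (195.15.106.224 - 195.15.106.239) does not contain 195.15.106.247
  195.15.107.128/25 (195.15.107.128 - 195.15.107.255) does not contain 195.15.106.247
  195.15.232.0/22 (195.15.232.0 - 195.15.235.255) does not contain 195.15.106.247
  195.15.112.0/20 (195.15.112.0 - 195.15.127.255) does not contain 195.15.106.247
  195.15.32.0/20 (195.15.32.0 - 195.15.47.255) does not contain 195.15.106.247
Longest matching prefix is /19 -> next hop 162.114.140.101.

162.114.140.101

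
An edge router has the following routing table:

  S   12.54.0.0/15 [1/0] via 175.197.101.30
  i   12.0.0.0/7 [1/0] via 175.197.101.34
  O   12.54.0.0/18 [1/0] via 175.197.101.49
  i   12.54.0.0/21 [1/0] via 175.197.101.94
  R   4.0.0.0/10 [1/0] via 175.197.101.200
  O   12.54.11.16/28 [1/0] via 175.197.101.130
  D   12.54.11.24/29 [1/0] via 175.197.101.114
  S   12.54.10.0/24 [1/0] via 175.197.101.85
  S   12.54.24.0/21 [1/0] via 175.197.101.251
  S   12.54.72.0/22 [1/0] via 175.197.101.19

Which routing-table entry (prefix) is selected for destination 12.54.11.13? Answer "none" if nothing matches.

12.54.0.0/18

Entries matching 12.54.11.13:
  12.0.0.0/7 (12.0.0.0 - 13.255.255.255)
  12.54.0.0/15 (12.54.0.0 - 12.55.255.255)
  12.54.0.0/18 (12.54.0.0 - 12.54.63.255)
Most specific is 12.54.0.0/18.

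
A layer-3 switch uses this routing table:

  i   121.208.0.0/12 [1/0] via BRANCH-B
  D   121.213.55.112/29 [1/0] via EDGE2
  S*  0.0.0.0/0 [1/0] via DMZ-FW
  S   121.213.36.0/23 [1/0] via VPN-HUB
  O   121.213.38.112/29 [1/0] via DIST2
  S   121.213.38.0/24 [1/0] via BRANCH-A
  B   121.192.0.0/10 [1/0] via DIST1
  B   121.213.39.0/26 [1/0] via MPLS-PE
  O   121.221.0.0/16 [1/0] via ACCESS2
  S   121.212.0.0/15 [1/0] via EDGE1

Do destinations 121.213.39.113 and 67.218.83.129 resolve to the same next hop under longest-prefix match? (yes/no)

121.213.39.113: longest match 121.212.0.0/15 -> EDGE1
67.218.83.129: longest match 0.0.0.0/0 -> DMZ-FW

no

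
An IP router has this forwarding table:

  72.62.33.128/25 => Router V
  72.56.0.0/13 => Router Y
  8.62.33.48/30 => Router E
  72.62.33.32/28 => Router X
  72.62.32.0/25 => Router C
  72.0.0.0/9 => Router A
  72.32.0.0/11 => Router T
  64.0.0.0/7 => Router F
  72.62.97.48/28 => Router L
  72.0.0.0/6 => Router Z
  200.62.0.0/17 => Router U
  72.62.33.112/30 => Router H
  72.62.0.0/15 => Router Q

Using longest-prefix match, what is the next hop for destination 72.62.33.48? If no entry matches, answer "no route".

Routes whose prefix contains 72.62.33.48:
  72.0.0.0/6 (72.0.0.0 - 75.255.255.255) -> Router Z
  72.0.0.0/9 (72.0.0.0 - 72.127.255.255) -> Router A
  72.32.0.0/11 (72.32.0.0 - 72.63.255.255) -> Router T
  72.56.0.0/13 (72.56.0.0 - 72.63.255.255) -> Router Y
  72.62.0.0/15 (72.62.0.0 - 72.63.255.255) -> Router Q
More-specific entries that do NOT match:
  8.62.33.48/30 (8.62.33.48 - 8.62.33.51) does not contain 72.62.33.48
  72.62.33.112/30 (72.62.33.112 - 72.62.33.115) does not contain 72.62.33.48
  72.62.33.32/28 (72.62.33.32 - 72.62.33.47) does not contain 72.62.33.48
  72.62.97.48/28 (72.62.97.48 - 72.62.97.63) does not contain 72.62.33.48
  72.62.33.128/25 (72.62.33.128 - 72.62.33.255) does not contain 72.62.33.48
  72.62.32.0/25 (72.62.32.0 - 72.62.32.127) does not contain 72.62.33.48
  200.62.0.0/17 (200.62.0.0 - 200.62.127.255) does not contain 72.62.33.48
Longest matching prefix is /15 -> next hop Router Q.

Router Q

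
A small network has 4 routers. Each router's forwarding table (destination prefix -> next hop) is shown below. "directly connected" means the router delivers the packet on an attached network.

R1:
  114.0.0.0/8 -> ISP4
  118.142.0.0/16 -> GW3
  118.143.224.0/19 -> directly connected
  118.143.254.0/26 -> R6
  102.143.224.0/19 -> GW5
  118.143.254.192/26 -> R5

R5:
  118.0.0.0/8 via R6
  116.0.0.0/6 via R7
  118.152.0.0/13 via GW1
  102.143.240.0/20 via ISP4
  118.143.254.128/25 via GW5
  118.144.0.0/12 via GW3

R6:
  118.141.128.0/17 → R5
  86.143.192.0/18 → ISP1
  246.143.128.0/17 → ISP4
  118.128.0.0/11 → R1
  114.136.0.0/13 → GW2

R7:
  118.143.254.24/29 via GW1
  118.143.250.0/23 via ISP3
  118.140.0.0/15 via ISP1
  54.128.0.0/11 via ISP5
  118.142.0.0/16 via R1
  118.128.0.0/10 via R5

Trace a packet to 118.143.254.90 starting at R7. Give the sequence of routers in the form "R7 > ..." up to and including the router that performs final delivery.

R7 > R5 > R6 > R1

At R7: longest match for 118.143.254.90 is 118.128.0.0/10 -> R5
At R5: longest match for 118.143.254.90 is 118.0.0.0/8 -> R6
At R6: longest match for 118.143.254.90 is 118.128.0.0/11 -> R1
At R1: longest match for 118.143.254.90 is 118.143.224.0/19 -> directly connected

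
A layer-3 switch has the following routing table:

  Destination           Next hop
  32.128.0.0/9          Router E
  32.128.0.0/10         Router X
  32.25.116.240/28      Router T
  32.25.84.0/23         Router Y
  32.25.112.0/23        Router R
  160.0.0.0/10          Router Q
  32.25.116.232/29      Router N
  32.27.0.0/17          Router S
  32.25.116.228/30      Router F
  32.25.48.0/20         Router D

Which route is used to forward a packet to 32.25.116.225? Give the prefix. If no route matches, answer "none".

none

32.25.116.225 is outside every listed prefix and there is no default route.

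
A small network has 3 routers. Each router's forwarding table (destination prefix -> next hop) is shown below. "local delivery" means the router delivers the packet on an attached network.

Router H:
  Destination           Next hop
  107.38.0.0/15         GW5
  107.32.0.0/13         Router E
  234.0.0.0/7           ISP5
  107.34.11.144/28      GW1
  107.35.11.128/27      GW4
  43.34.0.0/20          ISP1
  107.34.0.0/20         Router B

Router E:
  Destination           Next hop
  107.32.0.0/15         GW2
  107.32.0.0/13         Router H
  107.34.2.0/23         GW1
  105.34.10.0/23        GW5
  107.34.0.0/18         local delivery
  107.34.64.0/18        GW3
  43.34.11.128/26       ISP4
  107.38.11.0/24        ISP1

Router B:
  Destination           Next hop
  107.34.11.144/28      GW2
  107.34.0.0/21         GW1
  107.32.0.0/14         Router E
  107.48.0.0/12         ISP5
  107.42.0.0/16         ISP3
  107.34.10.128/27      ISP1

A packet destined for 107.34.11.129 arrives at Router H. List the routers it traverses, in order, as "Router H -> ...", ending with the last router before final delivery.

At Router H: longest match for 107.34.11.129 is 107.34.0.0/20 -> Router B
At Router B: longest match for 107.34.11.129 is 107.32.0.0/14 -> Router E
At Router E: longest match for 107.34.11.129 is 107.34.0.0/18 -> local delivery

Router H -> Router B -> Router E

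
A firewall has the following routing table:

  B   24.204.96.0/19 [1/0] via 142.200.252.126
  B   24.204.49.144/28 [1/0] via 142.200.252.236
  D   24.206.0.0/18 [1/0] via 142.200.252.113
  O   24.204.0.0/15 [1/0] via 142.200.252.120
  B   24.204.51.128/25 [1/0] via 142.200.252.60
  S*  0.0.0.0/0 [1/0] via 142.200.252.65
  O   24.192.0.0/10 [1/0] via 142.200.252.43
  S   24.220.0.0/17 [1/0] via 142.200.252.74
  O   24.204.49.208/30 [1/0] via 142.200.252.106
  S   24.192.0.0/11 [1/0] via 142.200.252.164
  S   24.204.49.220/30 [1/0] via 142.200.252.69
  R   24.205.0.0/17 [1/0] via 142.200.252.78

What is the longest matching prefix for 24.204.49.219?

Entries matching 24.204.49.219:
  0.0.0.0/0 (default, matches everything)
  24.192.0.0/10 (24.192.0.0 - 24.255.255.255)
  24.192.0.0/11 (24.192.0.0 - 24.223.255.255)
  24.204.0.0/15 (24.204.0.0 - 24.205.255.255)
Most specific is 24.204.0.0/15.

24.204.0.0/15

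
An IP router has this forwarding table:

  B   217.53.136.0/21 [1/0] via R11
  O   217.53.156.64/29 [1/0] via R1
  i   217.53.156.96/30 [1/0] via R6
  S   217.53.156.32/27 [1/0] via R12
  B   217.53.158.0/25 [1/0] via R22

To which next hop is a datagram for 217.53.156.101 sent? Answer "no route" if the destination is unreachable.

No entry's prefix contains 217.53.156.101; there is no default route.

no route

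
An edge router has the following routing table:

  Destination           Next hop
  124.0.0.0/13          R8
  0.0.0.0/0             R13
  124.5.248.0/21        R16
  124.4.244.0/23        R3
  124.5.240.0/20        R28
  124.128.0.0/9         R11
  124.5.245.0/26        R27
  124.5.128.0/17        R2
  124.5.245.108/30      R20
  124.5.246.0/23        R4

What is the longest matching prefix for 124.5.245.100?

Entries matching 124.5.245.100:
  0.0.0.0/0 (default, matches everything)
  124.0.0.0/13 (124.0.0.0 - 124.7.255.255)
  124.5.128.0/17 (124.5.128.0 - 124.5.255.255)
  124.5.240.0/20 (124.5.240.0 - 124.5.255.255)
Most specific is 124.5.240.0/20.

124.5.240.0/20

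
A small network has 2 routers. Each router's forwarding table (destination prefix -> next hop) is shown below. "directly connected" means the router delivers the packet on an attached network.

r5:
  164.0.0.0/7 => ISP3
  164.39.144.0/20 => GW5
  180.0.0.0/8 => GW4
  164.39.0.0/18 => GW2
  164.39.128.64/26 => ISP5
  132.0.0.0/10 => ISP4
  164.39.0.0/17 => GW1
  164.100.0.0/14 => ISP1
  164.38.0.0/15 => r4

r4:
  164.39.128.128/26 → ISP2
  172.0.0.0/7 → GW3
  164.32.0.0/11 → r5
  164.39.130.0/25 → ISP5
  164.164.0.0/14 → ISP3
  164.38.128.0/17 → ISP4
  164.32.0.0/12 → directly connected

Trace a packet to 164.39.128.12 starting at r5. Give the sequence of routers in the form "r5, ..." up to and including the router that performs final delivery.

At r5: longest match for 164.39.128.12 is 164.38.0.0/15 -> r4
At r4: longest match for 164.39.128.12 is 164.32.0.0/12 -> directly connected

r5, r4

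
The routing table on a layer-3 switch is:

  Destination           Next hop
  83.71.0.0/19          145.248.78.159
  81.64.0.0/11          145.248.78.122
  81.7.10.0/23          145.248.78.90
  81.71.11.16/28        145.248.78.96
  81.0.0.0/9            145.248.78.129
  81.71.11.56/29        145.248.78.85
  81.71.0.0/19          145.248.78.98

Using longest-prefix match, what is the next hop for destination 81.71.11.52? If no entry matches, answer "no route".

145.248.78.98

Routes whose prefix contains 81.71.11.52:
  81.0.0.0/9 (81.0.0.0 - 81.127.255.255) -> 145.248.78.129
  81.64.0.0/11 (81.64.0.0 - 81.95.255.255) -> 145.248.78.122
  81.71.0.0/19 (81.71.0.0 - 81.71.31.255) -> 145.248.78.98
More-specific entries that do NOT match:
  81.71.11.56/29 (81.71.11.56 - 81.71.11.63) does not contain 81.71.11.52
  81.71.11.16/28 (81.71.11.16 - 81.71.11.31) does not contain 81.71.11.52
  81.7.10.0/23 (81.7.10.0 - 81.7.11.255) does not contain 81.71.11.52
Longest matching prefix is /19 -> next hop 145.248.78.98.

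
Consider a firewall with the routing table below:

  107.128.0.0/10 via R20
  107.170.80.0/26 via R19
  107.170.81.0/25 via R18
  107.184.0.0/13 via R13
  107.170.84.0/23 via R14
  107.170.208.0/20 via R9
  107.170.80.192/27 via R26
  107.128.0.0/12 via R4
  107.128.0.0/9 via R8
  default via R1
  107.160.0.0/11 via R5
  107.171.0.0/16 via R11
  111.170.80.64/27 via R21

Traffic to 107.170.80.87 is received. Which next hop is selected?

Routes whose prefix contains 107.170.80.87:
  0.0.0.0/0 (default, matches everything) -> R1
  107.128.0.0/9 (107.128.0.0 - 107.255.255.255) -> R8
  107.128.0.0/10 (107.128.0.0 - 107.191.255.255) -> R20
  107.160.0.0/11 (107.160.0.0 - 107.191.255.255) -> R5
More-specific entries that do NOT match:
  107.170.80.192/27 (107.170.80.192 - 107.170.80.223) does not contain 107.170.80.87
  111.170.80.64/27 (111.170.80.64 - 111.170.80.95) does not contain 107.170.80.87
  107.170.80.0/26 (107.170.80.0 - 107.170.80.63) does not contain 107.170.80.87
  107.170.81.0/25 (107.170.81.0 - 107.170.81.127) does not contain 107.170.80.87
  107.170.84.0/23 (107.170.84.0 - 107.170.85.255) does not contain 107.170.80.87
  107.170.208.0/20 (107.170.208.0 - 107.170.223.255) does not contain 107.170.80.87
  107.171.0.0/16 (107.171.0.0 - 107.171.255.255) does not contain 107.170.80.87
  107.184.0.0/13 (107.184.0.0 - 107.191.255.255) does not contain 107.170.80.87
  107.128.0.0/12 (107.128.0.0 - 107.143.255.255) does not contain 107.170.80.87
Longest matching prefix is /11 -> next hop R5.

R5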